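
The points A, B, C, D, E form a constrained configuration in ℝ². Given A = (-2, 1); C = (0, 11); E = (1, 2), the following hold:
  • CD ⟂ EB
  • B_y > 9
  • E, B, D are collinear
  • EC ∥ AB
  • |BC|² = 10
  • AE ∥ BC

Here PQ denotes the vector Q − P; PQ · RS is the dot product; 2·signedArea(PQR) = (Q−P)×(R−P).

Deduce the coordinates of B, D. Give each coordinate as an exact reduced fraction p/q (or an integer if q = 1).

B = (-3, 10)
D = (-14/5, 48/5)

1. B_x = -3  [AE ∥ BC ∩ EC ∥ AB]
2. B_y = 10  [AE ∥ BC ∩ EC ∥ AB]
   → B = (-3, 10)
3. D_x = -14/5  [E, B, D are collinear ∩ CD ⟂ EB]
4. D_y = 48/5  [E, B, D are collinear ∩ CD ⟂ EB]
   → D = (-14/5, 48/5)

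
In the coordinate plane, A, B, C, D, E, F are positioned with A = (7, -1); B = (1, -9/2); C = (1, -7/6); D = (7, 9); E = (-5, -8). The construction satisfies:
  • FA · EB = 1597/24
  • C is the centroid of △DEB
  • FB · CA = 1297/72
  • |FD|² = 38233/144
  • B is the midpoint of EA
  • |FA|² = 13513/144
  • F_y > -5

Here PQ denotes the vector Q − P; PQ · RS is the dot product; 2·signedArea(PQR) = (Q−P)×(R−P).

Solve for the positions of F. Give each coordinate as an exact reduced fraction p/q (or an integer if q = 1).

1. F_x = -2  [FB · CA = 1297/72 ∩ FA · EB = 1597/24]
2. F_y = -55/12  [FB · CA = 1297/72 ∩ FA · EB = 1597/24]
   → F = (-2, -55/12)

F = (-2, -55/12)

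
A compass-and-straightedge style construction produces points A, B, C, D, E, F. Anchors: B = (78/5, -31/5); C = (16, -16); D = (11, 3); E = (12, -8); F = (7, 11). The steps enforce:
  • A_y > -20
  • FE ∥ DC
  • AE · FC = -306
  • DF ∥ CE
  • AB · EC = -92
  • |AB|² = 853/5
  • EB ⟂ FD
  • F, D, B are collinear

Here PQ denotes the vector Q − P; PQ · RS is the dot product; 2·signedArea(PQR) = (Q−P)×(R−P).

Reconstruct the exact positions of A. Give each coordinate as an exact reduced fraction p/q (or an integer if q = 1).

1. A_x = 13  [AB · EC = -92 ∩ AE · FC = -306]
2. A_y = -19  [AB · EC = -92 ∩ AE · FC = -306]
   → A = (13, -19)

A = (13, -19)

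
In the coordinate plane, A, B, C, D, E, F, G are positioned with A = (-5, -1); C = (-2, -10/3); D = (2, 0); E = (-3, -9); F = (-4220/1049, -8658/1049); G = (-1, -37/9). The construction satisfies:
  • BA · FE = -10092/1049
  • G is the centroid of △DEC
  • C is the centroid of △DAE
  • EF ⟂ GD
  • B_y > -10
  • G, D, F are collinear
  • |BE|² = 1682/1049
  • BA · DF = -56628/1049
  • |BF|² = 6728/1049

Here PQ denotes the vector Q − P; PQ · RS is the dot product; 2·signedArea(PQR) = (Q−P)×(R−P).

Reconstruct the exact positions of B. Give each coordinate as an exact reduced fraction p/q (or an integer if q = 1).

1. B_x = -2074/1049  [BA · DF = -56628/1049 ∩ BA · FE = -10092/1049]
2. B_y = -10224/1049  [BA · DF = -56628/1049 ∩ BA · FE = -10092/1049]
   → B = (-2074/1049, -10224/1049)

B = (-2074/1049, -10224/1049)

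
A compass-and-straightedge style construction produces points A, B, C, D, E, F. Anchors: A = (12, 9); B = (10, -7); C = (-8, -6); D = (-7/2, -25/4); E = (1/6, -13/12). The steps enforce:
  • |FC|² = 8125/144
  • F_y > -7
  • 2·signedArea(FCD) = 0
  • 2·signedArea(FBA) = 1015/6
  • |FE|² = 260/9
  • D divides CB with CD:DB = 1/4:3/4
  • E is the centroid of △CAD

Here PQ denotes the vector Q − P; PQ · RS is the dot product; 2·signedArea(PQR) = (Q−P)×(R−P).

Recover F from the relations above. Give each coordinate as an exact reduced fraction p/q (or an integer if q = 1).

F = (-1/2, -77/12)

1. F_x = -1/2  [2·signedArea(FCD) = 0 ∩ 2·signedArea(FBA) = 1015/6]
2. F_y = -77/12  [2·signedArea(FCD) = 0 ∩ 2·signedArea(FBA) = 1015/6]
   → F = (-1/2, -77/12)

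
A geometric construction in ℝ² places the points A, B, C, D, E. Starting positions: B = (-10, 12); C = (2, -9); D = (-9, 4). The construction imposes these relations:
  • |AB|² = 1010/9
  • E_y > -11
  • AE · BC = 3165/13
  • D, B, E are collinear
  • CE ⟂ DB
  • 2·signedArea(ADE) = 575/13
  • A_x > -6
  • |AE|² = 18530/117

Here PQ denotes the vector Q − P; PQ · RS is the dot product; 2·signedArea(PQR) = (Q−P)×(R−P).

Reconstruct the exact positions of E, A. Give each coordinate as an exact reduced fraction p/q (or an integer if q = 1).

A = (-17/3, 7/3)
E = (-94/13, -132/13)

1. E_x = -94/13  [D, B, E are collinear ∩ CE ⟂ DB]
2. E_y = -132/13  [D, B, E are collinear ∩ CE ⟂ DB]
   → E = (-94/13, -132/13)
3. A_x = -17/3  [2·signedArea(ADE) = 575/13 ∩ AE · BC = 3165/13]
4. A_y = 7/3  [2·signedArea(ADE) = 575/13 ∩ AE · BC = 3165/13]
   → A = (-17/3, 7/3)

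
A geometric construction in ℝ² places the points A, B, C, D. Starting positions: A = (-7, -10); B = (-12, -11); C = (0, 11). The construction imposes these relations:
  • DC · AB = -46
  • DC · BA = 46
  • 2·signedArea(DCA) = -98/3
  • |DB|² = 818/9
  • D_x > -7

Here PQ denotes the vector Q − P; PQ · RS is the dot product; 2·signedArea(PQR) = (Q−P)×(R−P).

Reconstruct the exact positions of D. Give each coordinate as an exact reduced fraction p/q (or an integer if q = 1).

1. D_x = -19/3  [DC · BA = 46 ∩ 2·signedArea(DCA) = -98/3]
2. D_y = -10/3  [DC · BA = 46 ∩ 2·signedArea(DCA) = -98/3]
   → D = (-19/3, -10/3)

D = (-19/3, -10/3)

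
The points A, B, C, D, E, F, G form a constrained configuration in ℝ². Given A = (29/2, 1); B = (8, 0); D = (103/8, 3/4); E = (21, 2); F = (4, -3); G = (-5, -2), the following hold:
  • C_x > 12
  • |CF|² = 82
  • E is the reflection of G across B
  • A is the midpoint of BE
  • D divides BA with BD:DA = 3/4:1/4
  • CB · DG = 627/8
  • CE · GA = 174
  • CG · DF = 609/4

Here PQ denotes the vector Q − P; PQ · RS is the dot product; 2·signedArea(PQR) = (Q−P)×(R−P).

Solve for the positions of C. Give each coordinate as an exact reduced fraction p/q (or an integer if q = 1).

C = (13, -4)

1. C_x = 13  [CB · DG = 627/8 ∩ CG · DF = 609/4]
2. C_y = -4  [CB · DG = 627/8 ∩ CG · DF = 609/4]
   → C = (13, -4)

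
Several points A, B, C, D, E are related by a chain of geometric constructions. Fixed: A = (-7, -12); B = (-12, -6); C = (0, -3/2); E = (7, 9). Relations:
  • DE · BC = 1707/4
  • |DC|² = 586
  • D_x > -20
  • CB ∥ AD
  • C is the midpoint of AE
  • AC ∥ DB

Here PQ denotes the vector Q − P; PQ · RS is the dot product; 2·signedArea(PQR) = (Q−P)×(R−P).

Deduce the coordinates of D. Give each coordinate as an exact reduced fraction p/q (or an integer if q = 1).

D = (-19, -33/2)

1. D_x = -19  [AC ∥ DB ∩ CB ∥ AD]
2. D_y = -33/2  [AC ∥ DB ∩ CB ∥ AD]
   → D = (-19, -33/2)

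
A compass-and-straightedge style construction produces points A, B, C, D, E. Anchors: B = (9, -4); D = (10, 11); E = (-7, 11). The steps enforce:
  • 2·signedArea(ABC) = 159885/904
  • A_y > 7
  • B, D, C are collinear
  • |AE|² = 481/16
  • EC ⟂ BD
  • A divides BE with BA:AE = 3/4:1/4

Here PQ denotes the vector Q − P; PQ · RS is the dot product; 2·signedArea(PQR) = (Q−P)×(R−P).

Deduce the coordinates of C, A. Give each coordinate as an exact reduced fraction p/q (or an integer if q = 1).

A = (-3, 29/4)
C = (2243/226, 2231/226)

1. C_x = 2243/226  [B, D, C are collinear ∩ EC ⟂ BD]
2. C_y = 2231/226  [B, D, C are collinear ∩ EC ⟂ BD]
   → C = (2243/226, 2231/226)
3. A_x = -3  [A divides BE with BA:AE = 3/4:1/4]
4. A_y = 29/4  [A divides BE with BA:AE = 3/4:1/4]
   → A = (-3, 29/4)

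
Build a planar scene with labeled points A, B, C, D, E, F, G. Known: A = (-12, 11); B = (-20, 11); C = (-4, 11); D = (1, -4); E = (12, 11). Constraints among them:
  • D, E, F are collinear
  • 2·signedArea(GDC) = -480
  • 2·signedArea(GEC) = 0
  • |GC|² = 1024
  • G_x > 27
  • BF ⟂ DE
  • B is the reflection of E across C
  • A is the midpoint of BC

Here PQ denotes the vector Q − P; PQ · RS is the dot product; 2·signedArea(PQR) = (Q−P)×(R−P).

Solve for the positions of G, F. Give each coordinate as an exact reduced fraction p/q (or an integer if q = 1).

1. G_x = 28  [2·signedArea(GEC) = 0 ∩ 2·signedArea(GDC) = -480]
2. G_y = 11  [2·signedArea(GEC) = 0 ∩ 2·signedArea(GDC) = -480]
   → G = (28, 11)
3. F_x = 140/173  [D, E, F are collinear ∩ BF ⟂ DE]
4. F_y = -737/173  [D, E, F are collinear ∩ BF ⟂ DE]
   → F = (140/173, -737/173)

F = (140/173, -737/173)
G = (28, 11)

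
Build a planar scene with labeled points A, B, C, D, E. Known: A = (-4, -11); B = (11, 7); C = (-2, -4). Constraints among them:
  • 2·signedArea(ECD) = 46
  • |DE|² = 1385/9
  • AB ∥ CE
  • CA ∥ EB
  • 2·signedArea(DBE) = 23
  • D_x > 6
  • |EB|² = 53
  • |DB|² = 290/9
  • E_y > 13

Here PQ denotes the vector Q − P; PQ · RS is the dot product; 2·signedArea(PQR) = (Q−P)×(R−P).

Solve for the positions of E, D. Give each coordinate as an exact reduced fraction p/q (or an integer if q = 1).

D = (20/3, 10/3)
E = (13, 14)

1. E_x = 13  [CA ∥ EB ∩ AB ∥ CE]
2. E_y = 14  [CA ∥ EB ∩ AB ∥ CE]
   → E = (13, 14)
3. D_x = 20/3  [2·signedArea(DBE) = 23 ∩ 2·signedArea(ECD) = 46]
4. D_y = 10/3  [2·signedArea(DBE) = 23 ∩ 2·signedArea(ECD) = 46]
   → D = (20/3, 10/3)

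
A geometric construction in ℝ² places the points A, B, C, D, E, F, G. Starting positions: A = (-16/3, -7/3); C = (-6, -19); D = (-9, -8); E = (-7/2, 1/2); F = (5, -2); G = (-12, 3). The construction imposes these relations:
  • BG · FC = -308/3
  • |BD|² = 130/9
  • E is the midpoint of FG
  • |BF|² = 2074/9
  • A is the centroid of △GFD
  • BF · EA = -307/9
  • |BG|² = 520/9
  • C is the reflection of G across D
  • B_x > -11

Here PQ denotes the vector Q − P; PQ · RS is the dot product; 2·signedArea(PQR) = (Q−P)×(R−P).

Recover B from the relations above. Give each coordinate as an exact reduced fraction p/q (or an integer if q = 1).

B = (-10, -13/3)

1. B_x = -10  [line 11/6·x + 17/6·y + 551/18 = 0 ∩ |BG|² = 520/9]
2. B_y = -13/3  [line 11/6·x + 17/6·y + 551/18 = 0 ∩ |BG|² = 520/9]
   → B = (-10, -13/3)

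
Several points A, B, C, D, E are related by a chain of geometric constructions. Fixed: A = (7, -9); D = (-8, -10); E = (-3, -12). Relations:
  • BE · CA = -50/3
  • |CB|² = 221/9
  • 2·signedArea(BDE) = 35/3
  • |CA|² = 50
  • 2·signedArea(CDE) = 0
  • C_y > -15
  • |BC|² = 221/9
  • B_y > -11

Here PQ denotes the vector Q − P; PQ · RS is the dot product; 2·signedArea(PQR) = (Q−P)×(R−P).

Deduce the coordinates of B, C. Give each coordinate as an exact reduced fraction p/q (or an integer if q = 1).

1. C_x = 2  [line 2·x + 5·y + 66 = 0 ∩ |CA|² = 50]
2. C_y = -14  [line 2·x + 5·y + 66 = 0 ∩ |CA|² = 50]
   → C = (2, -14)
3. B_x = -4/3  [BE · CA = -50/3 ∩ 2·signedArea(BDE) = 35/3]
4. B_y = -31/3  [BE · CA = -50/3 ∩ 2·signedArea(BDE) = 35/3]
   → B = (-4/3, -31/3)

B = (-4/3, -31/3)
C = (2, -14)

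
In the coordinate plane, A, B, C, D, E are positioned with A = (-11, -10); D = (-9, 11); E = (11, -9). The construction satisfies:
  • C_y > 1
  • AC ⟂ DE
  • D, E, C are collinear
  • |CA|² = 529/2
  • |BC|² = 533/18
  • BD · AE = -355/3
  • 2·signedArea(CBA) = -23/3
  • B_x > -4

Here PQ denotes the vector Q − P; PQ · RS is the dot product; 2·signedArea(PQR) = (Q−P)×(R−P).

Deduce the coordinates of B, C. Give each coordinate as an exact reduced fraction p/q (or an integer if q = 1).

1. C_x = 1/2  [D, E, C are collinear ∩ AC ⟂ DE]
2. C_y = 3/2  [D, E, C are collinear ∩ AC ⟂ DE]
   → C = (1/2, 3/2)
3. B_x = -3  [BD · AE = -355/3 ∩ 2·signedArea(CBA) = -23/3]
4. B_y = -8/3  [BD · AE = -355/3 ∩ 2·signedArea(CBA) = -23/3]
   → B = (-3, -8/3)

B = (-3, -8/3)
C = (1/2, 3/2)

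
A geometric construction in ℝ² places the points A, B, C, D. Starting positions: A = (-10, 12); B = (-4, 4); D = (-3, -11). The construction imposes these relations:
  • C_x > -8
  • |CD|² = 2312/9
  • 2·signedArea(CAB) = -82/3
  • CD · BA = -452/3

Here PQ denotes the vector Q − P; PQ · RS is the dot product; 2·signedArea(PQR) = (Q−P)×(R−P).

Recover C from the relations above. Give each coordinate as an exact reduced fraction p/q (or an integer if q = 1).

1. C_x = -23/3  [2·signedArea(CAB) = -82/3 ∩ CD · BA = -452/3]
2. C_y = 13/3  [2·signedArea(CAB) = -82/3 ∩ CD · BA = -452/3]
   → C = (-23/3, 13/3)

C = (-23/3, 13/3)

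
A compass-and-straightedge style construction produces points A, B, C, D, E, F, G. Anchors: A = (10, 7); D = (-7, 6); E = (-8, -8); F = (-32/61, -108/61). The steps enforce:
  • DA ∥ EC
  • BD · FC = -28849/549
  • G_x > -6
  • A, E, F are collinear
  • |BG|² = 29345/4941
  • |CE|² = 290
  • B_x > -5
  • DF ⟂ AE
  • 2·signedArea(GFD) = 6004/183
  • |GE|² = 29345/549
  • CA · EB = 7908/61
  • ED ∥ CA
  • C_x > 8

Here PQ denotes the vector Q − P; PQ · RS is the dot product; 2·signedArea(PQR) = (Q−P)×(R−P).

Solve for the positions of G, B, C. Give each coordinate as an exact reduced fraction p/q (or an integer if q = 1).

B = (-2324/549, 544/549)
C = (9, -7)
G = (-947/183, -230/183)

1. C_x = 9  [ED ∥ CA ∩ DA ∥ EC]
2. C_y = -7  [ED ∥ CA ∩ DA ∥ EC]
   → C = (9, -7)
3. B_x = -2324/549  [BD · FC = -28849/549 ∩ CA · EB = 7908/61]
4. B_y = 544/549  [BD · FC = -28849/549 ∩ CA · EB = 7908/61]
   → B = (-2324/549, 544/549)
5. G_x = -947/183  [line -474/61·x + -395/61·y + -8848/183 = 0 ∩ |BG|² = 29345/4941]
6. G_y = -230/183  [line -474/61·x + -395/61·y + -8848/183 = 0 ∩ |BG|² = 29345/4941]
   → G = (-947/183, -230/183)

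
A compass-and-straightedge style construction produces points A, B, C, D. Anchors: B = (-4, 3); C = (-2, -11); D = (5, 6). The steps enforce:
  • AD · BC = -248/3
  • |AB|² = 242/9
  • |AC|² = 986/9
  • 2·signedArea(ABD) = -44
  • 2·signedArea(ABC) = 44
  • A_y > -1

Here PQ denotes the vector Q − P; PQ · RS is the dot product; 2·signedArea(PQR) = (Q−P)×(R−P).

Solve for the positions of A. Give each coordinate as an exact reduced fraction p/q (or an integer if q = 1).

1. A_x = -1/3  [2·signedArea(ABD) = -44 ∩ AD · BC = -248/3]
2. A_y = -2/3  [2·signedArea(ABD) = -44 ∩ AD · BC = -248/3]
   → A = (-1/3, -2/3)

A = (-1/3, -2/3)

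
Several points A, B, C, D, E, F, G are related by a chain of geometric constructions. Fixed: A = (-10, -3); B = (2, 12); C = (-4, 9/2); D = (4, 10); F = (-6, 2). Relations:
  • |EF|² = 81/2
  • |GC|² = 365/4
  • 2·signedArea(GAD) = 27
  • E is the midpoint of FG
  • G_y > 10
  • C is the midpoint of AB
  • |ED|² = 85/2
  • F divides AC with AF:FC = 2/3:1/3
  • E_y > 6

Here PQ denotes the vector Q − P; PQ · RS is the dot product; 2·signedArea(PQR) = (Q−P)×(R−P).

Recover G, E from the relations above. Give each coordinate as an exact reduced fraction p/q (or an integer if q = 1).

E = (-3/2, 13/2)
G = (3, 11)

1. G_x = 3  [line -13·x + 14·y + -115 = 0 ∩ |GC|² = 365/4]
2. G_y = 11  [line -13·x + 14·y + -115 = 0 ∩ |GC|² = 365/4]
   → G = (3, 11)
3. E_x = -3/2  [E is the midpoint of FG]
4. E_y = 13/2  [E is the midpoint of FG]
   → E = (-3/2, 13/2)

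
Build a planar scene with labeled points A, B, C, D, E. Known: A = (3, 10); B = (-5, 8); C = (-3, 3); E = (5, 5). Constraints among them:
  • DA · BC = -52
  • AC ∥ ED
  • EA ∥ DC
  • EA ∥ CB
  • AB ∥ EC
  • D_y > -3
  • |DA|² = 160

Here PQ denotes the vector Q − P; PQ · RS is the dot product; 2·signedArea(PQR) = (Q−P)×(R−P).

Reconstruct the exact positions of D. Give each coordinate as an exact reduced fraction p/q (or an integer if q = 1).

D = (-1, -2)

1. D_x = -1  [EA ∥ DC ∩ AC ∥ ED]
2. D_y = -2  [EA ∥ DC ∩ AC ∥ ED]
   → D = (-1, -2)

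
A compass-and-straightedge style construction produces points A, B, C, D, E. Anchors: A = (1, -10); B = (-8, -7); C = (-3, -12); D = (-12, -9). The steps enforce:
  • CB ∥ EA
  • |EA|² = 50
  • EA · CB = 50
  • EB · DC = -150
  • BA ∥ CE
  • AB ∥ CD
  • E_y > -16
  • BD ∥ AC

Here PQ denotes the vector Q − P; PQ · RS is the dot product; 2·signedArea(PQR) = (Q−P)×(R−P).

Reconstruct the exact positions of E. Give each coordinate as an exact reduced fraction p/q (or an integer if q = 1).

1. E_x = 6  [CB ∥ EA ∩ BA ∥ CE]
2. E_y = -15  [CB ∥ EA ∩ BA ∥ CE]
   → E = (6, -15)

E = (6, -15)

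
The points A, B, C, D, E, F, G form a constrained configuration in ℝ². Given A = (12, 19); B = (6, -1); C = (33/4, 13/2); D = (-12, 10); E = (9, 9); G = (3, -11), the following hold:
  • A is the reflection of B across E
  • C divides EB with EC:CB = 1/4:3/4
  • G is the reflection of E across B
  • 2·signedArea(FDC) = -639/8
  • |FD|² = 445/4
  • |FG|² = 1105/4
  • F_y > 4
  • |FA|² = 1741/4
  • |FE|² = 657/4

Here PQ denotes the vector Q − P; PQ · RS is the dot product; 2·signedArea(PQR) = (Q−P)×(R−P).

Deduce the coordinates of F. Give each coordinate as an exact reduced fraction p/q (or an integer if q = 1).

F = (-3, 9/2)

1. F_x = -3  [line 7/2·x + 81/4·y + -645/8 = 0 ∩ |FG|² = 1105/4]
2. F_y = 9/2  [line 7/2·x + 81/4·y + -645/8 = 0 ∩ |FG|² = 1105/4]
   → F = (-3, 9/2)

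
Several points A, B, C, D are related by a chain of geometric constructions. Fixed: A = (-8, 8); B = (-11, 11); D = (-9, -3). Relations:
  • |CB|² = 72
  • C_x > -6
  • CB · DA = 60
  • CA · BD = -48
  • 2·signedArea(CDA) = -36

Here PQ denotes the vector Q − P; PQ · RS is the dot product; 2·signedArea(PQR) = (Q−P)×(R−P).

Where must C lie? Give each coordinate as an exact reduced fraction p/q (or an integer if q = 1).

C = (-5, 5)

1. C_x = -5  [CA · BD = -48 ∩ 2·signedArea(CDA) = -36]
2. C_y = 5  [CA · BD = -48 ∩ 2·signedArea(CDA) = -36]
   → C = (-5, 5)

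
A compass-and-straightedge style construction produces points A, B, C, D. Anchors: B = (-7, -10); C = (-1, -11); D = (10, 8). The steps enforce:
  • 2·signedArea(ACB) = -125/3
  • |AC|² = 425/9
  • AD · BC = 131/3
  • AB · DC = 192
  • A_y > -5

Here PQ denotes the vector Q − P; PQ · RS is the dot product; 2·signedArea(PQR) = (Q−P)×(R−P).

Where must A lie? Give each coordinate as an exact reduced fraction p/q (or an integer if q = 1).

1. A_x = 2/3  [2·signedArea(ACB) = -125/3 ∩ AD · BC = 131/3]
2. A_y = -13/3  [2·signedArea(ACB) = -125/3 ∩ AD · BC = 131/3]
   → A = (2/3, -13/3)

A = (2/3, -13/3)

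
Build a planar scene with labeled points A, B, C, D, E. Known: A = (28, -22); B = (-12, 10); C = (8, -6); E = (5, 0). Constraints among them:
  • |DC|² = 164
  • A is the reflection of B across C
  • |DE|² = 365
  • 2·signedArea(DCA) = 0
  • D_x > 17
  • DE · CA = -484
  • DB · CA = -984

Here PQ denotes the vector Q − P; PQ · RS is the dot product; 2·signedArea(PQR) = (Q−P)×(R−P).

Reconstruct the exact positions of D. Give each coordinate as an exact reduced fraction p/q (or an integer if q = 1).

1. D_x = 18  [2·signedArea(DCA) = 0 ∩ DB · CA = -984]
2. D_y = -14  [2·signedArea(DCA) = 0 ∩ DB · CA = -984]
   → D = (18, -14)

D = (18, -14)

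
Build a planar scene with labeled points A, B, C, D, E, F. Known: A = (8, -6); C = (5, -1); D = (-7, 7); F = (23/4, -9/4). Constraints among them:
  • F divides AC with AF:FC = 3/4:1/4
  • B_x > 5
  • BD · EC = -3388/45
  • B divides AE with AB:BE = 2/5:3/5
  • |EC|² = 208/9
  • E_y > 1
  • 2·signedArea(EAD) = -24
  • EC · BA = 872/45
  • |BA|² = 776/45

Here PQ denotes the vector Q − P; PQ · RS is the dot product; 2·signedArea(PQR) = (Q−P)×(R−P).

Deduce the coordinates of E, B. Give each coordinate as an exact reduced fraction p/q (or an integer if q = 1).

B = (26/5, -44/15)
E = (1, 5/3)

1. E_x = 1  [line -13·x + -15·y + 38 = 0 ∩ |EC|² = 208/9]
2. E_y = 5/3  [line -13·x + -15·y + 38 = 0 ∩ |EC|² = 208/9]
   → E = (1, 5/3)
3. B_x = 26/5  [B divides AE with AB:BE = 2/5:3/5]
4. B_y = -44/15  [B divides AE with AB:BE = 2/5:3/5]
   → B = (26/5, -44/15)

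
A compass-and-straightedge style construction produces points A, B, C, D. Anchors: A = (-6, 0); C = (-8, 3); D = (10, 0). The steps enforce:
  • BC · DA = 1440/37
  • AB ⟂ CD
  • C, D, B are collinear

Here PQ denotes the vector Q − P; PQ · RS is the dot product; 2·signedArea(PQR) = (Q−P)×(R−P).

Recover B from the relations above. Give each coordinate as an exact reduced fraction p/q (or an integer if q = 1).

B = (-206/37, 96/37)

1. B_x = -206/37  [C, D, B are collinear ∩ AB ⟂ CD]
2. B_y = 96/37  [C, D, B are collinear ∩ AB ⟂ CD]
   → B = (-206/37, 96/37)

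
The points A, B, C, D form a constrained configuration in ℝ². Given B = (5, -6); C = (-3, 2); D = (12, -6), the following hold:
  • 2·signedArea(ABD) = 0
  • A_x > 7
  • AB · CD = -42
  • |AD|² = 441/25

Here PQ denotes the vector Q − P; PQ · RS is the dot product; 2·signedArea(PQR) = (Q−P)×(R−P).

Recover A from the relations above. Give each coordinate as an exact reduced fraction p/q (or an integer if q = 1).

A = (39/5, -6)

1. A_x = 39/5  [2·signedArea(ABD) = 0 ∩ AB · CD = -42]
2. A_y = -6  [2·signedArea(ABD) = 0 ∩ AB · CD = -42]
   → A = (39/5, -6)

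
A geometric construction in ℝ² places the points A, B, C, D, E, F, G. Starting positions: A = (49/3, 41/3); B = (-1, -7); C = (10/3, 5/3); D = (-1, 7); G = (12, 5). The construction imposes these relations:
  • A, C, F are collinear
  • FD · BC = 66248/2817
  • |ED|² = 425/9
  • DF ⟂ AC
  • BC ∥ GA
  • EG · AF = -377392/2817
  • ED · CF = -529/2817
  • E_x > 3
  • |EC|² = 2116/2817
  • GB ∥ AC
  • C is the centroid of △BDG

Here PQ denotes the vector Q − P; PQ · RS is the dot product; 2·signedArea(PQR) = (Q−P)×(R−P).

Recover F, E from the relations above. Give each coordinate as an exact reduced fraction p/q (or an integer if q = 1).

E = (3728/939, 2117/939)
F = (1143/313, 1841/939)

1. F_x = 1143/313  [A, C, F are collinear ∩ DF ⟂ AC]
2. F_y = 1841/939  [A, C, F are collinear ∩ DF ⟂ AC]
   → F = (1143/313, 1841/939)
3. E_x = 3728/939  [line 11908/939·x + 3664/313·y + -216176/2817 = 0 ∩ |EC|² = 2116/2817]
4. E_y = 2117/939  [line 11908/939·x + 3664/313·y + -216176/2817 = 0 ∩ |EC|² = 2116/2817]
   → E = (3728/939, 2117/939)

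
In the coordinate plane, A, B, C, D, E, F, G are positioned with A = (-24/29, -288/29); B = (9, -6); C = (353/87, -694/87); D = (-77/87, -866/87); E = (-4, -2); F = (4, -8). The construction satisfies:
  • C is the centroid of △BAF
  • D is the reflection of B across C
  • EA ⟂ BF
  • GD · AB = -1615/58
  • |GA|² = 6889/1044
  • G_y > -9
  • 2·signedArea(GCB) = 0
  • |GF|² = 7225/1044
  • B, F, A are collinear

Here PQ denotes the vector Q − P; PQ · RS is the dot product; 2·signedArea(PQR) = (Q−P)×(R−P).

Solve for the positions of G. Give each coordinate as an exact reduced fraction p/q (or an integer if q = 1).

1. G_x = 271/174  [2·signedArea(GCB) = 0 ∩ GD · AB = -1615/58]
2. G_y = -781/87  [2·signedArea(GCB) = 0 ∩ GD · AB = -1615/58]
   → G = (271/174, -781/87)

G = (271/174, -781/87)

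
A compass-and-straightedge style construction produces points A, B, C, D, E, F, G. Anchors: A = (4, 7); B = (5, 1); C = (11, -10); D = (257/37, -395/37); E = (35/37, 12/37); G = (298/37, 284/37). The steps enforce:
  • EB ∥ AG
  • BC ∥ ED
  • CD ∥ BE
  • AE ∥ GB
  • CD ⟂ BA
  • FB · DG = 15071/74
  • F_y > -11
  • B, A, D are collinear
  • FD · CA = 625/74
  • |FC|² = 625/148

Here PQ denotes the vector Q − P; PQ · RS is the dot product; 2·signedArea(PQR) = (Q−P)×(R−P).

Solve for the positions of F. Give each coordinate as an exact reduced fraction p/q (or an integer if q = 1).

F = (332/37, -765/74)

1. F_x = 332/37  [FB · DG = 15071/74 ∩ FD · CA = 625/74]
2. F_y = -765/74  [FB · DG = 15071/74 ∩ FD · CA = 625/74]
   → F = (332/37, -765/74)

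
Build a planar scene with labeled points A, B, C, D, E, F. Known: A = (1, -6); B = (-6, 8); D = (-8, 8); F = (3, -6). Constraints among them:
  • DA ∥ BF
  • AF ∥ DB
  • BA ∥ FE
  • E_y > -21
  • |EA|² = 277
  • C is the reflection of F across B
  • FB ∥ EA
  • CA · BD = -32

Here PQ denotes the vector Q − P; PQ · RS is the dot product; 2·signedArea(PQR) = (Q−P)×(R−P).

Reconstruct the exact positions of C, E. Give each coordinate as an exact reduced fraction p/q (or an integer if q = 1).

1. C_x = -15  [C is the reflection of F across B]
2. C_y = 22  [C is the reflection of F across B]
   → C = (-15, 22)
3. E_x = 10  [FB ∥ EA ∩ BA ∥ FE]
4. E_y = -20  [FB ∥ EA ∩ BA ∥ FE]
   → E = (10, -20)

C = (-15, 22)
E = (10, -20)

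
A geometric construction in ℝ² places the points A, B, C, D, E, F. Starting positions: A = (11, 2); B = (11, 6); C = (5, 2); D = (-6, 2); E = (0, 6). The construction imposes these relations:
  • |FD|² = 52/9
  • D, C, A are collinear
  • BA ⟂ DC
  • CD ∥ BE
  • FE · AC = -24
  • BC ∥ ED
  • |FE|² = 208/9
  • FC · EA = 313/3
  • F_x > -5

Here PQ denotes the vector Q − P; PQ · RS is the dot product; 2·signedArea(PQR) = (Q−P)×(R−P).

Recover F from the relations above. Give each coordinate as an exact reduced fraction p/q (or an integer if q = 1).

1. F_x = -4  [FC · EA = 313/3 ∩ FE · AC = -24]
2. F_y = 10/3  [FC · EA = 313/3 ∩ FE · AC = -24]
   → F = (-4, 10/3)

F = (-4, 10/3)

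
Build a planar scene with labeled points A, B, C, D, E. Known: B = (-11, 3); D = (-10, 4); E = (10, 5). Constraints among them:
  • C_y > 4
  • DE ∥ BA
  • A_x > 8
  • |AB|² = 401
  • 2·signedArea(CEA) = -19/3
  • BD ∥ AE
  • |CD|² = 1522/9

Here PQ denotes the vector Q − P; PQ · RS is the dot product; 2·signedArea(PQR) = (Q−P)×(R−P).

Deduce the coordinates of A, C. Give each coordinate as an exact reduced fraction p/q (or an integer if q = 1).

1. A_x = 9  [BD ∥ AE ∩ DE ∥ BA]
2. A_y = 4  [BD ∥ AE ∩ DE ∥ BA]
   → A = (9, 4)
3. C_x = 3  [line 1·x + -1·y + 4/3 = 0 ∩ |CD|² = 1522/9]
4. C_y = 13/3  [line 1·x + -1·y + 4/3 = 0 ∩ |CD|² = 1522/9]
   → C = (3, 13/3)

A = (9, 4)
C = (3, 13/3)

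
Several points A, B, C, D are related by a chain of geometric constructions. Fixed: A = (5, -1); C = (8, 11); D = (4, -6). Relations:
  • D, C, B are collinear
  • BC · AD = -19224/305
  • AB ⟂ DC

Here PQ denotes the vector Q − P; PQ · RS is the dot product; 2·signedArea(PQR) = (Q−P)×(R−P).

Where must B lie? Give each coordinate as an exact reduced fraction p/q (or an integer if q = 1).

1. B_x = 1576/305  [D, C, B are collinear ∩ AB ⟂ DC]
2. B_y = -317/305  [D, C, B are collinear ∩ AB ⟂ DC]
   → B = (1576/305, -317/305)

B = (1576/305, -317/305)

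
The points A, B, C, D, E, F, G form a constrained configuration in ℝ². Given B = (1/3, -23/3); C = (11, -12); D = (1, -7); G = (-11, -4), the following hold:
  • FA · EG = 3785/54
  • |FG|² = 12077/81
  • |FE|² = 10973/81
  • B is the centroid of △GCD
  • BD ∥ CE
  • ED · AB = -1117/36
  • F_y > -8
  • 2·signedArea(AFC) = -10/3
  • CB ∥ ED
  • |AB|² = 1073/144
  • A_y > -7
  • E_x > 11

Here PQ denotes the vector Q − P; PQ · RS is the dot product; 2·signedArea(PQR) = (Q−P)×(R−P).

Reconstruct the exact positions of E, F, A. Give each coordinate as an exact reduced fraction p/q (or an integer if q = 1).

A = (-2, -25/4)
E = (35/3, -34/3)
F = (7/9, -65/9)

1. E_x = 35/3  [CB ∥ ED ∩ BD ∥ CE]
2. E_y = -34/3  [CB ∥ ED ∩ BD ∥ CE]
   → E = (35/3, -34/3)
3. A_x = -2  [line 32/3·x + -13/3·y + -23/4 = 0 ∩ |AB|² = 1073/144]
4. A_y = -25/4  [line 32/3·x + -13/3·y + -23/4 = 0 ∩ |AB|² = 1073/144]
   → A = (-2, -25/4)
5. F_x = 7/9  [FA · EG = 3785/54 ∩ 2·signedArea(AFC) = -10/3]
6. F_y = -65/9  [FA · EG = 3785/54 ∩ 2·signedArea(AFC) = -10/3]
   → F = (7/9, -65/9)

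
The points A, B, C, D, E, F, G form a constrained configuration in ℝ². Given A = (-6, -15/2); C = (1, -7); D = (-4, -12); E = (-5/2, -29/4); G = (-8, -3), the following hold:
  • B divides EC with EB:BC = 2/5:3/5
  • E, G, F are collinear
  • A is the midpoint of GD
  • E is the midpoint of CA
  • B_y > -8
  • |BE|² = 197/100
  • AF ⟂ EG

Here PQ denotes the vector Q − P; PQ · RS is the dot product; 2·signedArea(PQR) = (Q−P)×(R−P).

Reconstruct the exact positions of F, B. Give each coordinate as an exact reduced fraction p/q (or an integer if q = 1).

1. F_x = -3533/773  [E, G, F are collinear ∩ AF ⟂ EG]
2. F_y = -8735/1546  [E, G, F are collinear ∩ AF ⟂ EG]
   → F = (-3533/773, -8735/1546)
3. B_x = -11/10  [B divides EC with EB:BC = 2/5:3/5]
4. B_y = -143/20  [B divides EC with EB:BC = 2/5:3/5]
   → B = (-11/10, -143/20)

B = (-11/10, -143/20)
F = (-3533/773, -8735/1546)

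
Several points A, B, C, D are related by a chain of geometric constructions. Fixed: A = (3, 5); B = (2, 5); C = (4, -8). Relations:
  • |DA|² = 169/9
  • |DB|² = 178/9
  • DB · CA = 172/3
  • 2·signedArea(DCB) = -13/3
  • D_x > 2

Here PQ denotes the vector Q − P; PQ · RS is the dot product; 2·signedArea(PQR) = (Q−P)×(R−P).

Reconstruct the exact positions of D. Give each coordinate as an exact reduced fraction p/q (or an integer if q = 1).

D = (3, 2/3)

1. D_x = 3  [2·signedArea(DCB) = -13/3 ∩ DB · CA = 172/3]
2. D_y = 2/3  [2·signedArea(DCB) = -13/3 ∩ DB · CA = 172/3]
   → D = (3, 2/3)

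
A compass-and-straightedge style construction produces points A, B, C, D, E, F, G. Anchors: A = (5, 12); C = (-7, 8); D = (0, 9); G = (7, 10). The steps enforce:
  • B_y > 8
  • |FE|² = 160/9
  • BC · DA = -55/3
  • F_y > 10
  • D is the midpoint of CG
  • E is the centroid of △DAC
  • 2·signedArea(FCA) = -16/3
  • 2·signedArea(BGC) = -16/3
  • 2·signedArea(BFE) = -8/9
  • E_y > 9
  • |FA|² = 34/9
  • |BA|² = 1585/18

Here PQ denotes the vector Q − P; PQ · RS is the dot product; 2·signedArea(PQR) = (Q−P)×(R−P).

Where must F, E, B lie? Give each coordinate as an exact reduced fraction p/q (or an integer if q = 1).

1. E_x = -2/3  [E is the centroid of △DAC]
2. E_y = 29/3  [E is the centroid of △DAC]
   → E = (-2/3, 29/3)
3. B_x = -23/6  [2·signedArea(BGC) = -16/3 ∩ BC · DA = -55/3]
4. B_y = 53/6  [2·signedArea(BGC) = -16/3 ∩ BC · DA = -55/3]
   → B = (-23/6, 53/6)
5. F_x = 10/3  [2·signedArea(FCA) = -16/3 ∩ 2·signedArea(BFE) = -8/9]
6. F_y = 11  [2·signedArea(FCA) = -16/3 ∩ 2·signedArea(BFE) = -8/9]
   → F = (10/3, 11)

B = (-23/6, 53/6)
E = (-2/3, 29/3)
F = (10/3, 11)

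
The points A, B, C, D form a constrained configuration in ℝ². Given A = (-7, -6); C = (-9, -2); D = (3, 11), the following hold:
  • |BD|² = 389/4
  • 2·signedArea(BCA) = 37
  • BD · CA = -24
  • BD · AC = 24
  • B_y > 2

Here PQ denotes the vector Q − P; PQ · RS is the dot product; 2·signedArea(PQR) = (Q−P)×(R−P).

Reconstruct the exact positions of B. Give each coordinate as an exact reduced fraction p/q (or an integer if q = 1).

1. B_x = -2  [2·signedArea(BCA) = 37 ∩ BD · AC = 24]
2. B_y = 5/2  [2·signedArea(BCA) = 37 ∩ BD · AC = 24]
   → B = (-2, 5/2)

B = (-2, 5/2)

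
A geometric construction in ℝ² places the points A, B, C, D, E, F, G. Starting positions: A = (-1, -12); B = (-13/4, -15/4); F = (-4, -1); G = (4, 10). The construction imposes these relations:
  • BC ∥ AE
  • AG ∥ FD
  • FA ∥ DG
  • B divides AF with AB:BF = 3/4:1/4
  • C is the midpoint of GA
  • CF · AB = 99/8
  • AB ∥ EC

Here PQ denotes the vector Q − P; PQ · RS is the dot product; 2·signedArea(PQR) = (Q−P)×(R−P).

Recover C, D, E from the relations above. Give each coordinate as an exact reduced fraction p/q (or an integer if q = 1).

1. C_x = 3/2  [C is the midpoint of GA]
2. C_y = -1  [C is the midpoint of GA]
   → C = (3/2, -1)
3. D_x = 1  [FA ∥ DG ∩ AG ∥ FD]
4. D_y = 21  [FA ∥ DG ∩ AG ∥ FD]
   → D = (1, 21)
5. E_x = 15/4  [AB ∥ EC ∩ BC ∥ AE]
6. E_y = -37/4  [AB ∥ EC ∩ BC ∥ AE]
   → E = (15/4, -37/4)

C = (3/2, -1)
D = (1, 21)
E = (15/4, -37/4)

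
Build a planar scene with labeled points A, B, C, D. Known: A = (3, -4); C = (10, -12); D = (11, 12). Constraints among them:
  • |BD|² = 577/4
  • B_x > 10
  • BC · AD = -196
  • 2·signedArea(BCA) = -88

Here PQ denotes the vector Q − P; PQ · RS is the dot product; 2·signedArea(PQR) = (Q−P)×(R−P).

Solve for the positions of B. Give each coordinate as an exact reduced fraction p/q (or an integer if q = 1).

B = (21/2, 0)

1. B_x = 21/2  [BC · AD = -196 ∩ 2·signedArea(BCA) = -88]
2. B_y = 0  [BC · AD = -196 ∩ 2·signedArea(BCA) = -88]
   → B = (21/2, 0)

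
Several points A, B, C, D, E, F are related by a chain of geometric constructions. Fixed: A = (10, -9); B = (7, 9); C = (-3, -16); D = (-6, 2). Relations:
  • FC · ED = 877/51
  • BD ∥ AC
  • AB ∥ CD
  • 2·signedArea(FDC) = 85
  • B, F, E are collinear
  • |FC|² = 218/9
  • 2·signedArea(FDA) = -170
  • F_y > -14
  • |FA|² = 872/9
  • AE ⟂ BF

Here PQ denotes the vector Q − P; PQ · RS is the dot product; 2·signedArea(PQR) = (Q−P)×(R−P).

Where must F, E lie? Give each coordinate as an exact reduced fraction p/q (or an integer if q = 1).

1. F_x = 4/3  [2·signedArea(FDC) = 85 ∩ 2·signedArea(FDA) = -170]
2. F_y = -41/3  [2·signedArea(FDC) = 85 ∩ 2·signedArea(FDA) = -170]
   → F = (4/3, -41/3)
3. E_x = 50/17  [B, F, E are collinear ∩ AE ⟂ BF]
4. E_y = -123/17  [B, F, E are collinear ∩ AE ⟂ BF]
   → E = (50/17, -123/17)

E = (50/17, -123/17)
F = (4/3, -41/3)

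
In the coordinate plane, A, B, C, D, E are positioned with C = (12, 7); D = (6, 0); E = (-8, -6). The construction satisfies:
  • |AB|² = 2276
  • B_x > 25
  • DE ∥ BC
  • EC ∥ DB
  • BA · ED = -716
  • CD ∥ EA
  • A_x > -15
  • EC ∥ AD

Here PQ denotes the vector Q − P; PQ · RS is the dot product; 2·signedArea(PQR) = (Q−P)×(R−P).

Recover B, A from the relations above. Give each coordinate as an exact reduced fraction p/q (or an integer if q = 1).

A = (-14, -13)
B = (26, 13)

1. B_x = 26  [DE ∥ BC ∩ EC ∥ DB]
2. B_y = 13  [DE ∥ BC ∩ EC ∥ DB]
   → B = (26, 13)
3. A_x = -14  [EC ∥ AD ∩ CD ∥ EA]
4. A_y = -13  [EC ∥ AD ∩ CD ∥ EA]
   → A = (-14, -13)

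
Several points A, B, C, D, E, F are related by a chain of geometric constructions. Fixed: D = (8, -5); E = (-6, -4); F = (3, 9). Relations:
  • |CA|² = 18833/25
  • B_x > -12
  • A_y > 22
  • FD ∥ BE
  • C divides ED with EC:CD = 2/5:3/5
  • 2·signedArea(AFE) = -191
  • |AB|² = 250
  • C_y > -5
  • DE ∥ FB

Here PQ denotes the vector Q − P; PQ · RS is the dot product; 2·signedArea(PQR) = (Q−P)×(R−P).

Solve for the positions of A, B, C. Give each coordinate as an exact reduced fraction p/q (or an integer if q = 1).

1. B_x = -11  [FD ∥ BE ∩ DE ∥ FB]
2. B_y = 10  [FD ∥ BE ∩ DE ∥ FB]
   → B = (-11, 10)
3. C_x = -2/5  [C divides ED with EC:CD = 2/5:3/5]
4. C_y = -22/5  [C divides ED with EC:CD = 2/5:3/5]
   → C = (-2/5, -22/5)
5. A_x = -2  [line 13·x + -9·y + 233 = 0 ∩ |AB|² = 250]
6. A_y = 23  [line 13·x + -9·y + 233 = 0 ∩ |AB|² = 250]
   → A = (-2, 23)

A = (-2, 23)
B = (-11, 10)
C = (-2/5, -22/5)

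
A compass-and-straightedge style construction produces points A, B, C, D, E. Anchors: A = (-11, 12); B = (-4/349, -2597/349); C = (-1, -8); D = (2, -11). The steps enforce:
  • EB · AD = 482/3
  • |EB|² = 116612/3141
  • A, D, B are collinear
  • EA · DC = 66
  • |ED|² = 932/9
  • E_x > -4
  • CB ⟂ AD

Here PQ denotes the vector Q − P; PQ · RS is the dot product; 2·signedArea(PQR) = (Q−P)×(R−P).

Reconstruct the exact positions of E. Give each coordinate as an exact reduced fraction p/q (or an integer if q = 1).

E = (-10/3, -7/3)

1. E_x = -10/3  [EB · AD = 482/3 ∩ EA · DC = 66]
2. E_y = -7/3  [EB · AD = 482/3 ∩ EA · DC = 66]
   → E = (-10/3, -7/3)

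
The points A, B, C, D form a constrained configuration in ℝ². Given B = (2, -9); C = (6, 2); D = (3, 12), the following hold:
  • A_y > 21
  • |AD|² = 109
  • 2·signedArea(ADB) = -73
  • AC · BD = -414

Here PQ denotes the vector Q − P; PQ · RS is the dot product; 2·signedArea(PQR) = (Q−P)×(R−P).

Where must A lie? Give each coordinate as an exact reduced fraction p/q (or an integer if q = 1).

1. A_x = 0  [2·signedArea(ADB) = -73 ∩ AC · BD = -414]
2. A_y = 22  [2·signedArea(ADB) = -73 ∩ AC · BD = -414]
   → A = (0, 22)

A = (0, 22)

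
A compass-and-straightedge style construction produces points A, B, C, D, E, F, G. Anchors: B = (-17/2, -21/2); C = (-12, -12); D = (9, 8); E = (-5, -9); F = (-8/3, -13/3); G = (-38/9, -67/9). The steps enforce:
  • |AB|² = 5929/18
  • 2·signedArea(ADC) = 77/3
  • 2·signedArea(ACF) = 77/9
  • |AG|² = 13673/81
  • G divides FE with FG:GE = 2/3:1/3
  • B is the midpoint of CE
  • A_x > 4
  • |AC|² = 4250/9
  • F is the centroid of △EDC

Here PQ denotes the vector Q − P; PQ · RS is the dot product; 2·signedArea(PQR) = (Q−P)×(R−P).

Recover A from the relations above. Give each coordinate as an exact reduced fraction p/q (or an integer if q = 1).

A = (13/3, 7/3)

1. A_x = 13/3  [2·signedArea(ADC) = 77/3 ∩ 2·signedArea(ACF) = 77/9]
2. A_y = 7/3  [2·signedArea(ADC) = 77/3 ∩ 2·signedArea(ACF) = 77/9]
   → A = (13/3, 7/3)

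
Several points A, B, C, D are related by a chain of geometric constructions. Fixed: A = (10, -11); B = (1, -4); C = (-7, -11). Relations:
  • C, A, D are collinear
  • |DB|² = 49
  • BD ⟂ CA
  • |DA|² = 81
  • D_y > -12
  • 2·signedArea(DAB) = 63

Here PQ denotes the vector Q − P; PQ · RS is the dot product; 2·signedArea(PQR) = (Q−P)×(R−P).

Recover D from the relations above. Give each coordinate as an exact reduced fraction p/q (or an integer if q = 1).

D = (1, -11)

1. D_x = 1  [C, A, D are collinear ∩ BD ⟂ CA]
2. D_y = -11  [C, A, D are collinear ∩ BD ⟂ CA]
   → D = (1, -11)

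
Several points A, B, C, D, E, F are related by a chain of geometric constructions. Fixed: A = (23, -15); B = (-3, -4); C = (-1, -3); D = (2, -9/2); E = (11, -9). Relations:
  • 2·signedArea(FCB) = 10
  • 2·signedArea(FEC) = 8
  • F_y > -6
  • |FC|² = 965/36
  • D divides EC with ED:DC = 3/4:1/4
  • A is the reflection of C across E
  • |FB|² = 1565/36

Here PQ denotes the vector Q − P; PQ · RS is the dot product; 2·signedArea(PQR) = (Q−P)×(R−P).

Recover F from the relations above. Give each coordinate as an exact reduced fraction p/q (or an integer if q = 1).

1. F_x = 10/3  [2·signedArea(FCB) = 10 ∩ 2·signedArea(FEC) = 8]
2. F_y = -35/6  [2·signedArea(FCB) = 10 ∩ 2·signedArea(FEC) = 8]
   → F = (10/3, -35/6)

F = (10/3, -35/6)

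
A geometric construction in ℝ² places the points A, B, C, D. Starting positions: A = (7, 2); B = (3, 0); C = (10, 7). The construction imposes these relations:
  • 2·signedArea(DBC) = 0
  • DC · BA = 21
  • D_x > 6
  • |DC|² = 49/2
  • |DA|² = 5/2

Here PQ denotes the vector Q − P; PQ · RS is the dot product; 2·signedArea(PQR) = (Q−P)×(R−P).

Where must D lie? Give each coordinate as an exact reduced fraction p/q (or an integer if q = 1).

1. D_x = 13/2  [2·signedArea(DBC) = 0 ∩ DC · BA = 21]
2. D_y = 7/2  [2·signedArea(DBC) = 0 ∩ DC · BA = 21]
   → D = (13/2, 7/2)

D = (13/2, 7/2)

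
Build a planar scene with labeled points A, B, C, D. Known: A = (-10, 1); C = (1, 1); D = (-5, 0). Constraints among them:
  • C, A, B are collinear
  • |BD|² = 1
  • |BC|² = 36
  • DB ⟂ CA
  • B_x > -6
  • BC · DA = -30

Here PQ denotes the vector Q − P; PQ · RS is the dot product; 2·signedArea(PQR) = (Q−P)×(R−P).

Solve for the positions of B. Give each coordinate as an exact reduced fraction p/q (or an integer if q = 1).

1. B_x = -5  [C, A, B are collinear ∩ DB ⟂ CA]
2. B_y = 1  [C, A, B are collinear ∩ DB ⟂ CA]
   → B = (-5, 1)

B = (-5, 1)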